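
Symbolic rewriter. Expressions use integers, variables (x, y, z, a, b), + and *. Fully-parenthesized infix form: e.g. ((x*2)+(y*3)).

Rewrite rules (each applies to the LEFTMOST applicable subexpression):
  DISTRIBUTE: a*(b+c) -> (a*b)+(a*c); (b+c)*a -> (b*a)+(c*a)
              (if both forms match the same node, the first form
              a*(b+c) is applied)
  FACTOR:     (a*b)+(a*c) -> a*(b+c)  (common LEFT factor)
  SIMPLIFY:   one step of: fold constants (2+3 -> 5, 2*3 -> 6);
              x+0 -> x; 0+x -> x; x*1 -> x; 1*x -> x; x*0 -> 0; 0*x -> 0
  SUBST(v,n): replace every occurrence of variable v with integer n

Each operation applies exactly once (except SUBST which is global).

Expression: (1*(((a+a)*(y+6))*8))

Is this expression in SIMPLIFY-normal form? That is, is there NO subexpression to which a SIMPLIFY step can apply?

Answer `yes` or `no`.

Answer: no

Derivation:
Expression: (1*(((a+a)*(y+6))*8))
Scanning for simplifiable subexpressions (pre-order)...
  at root: (1*(((a+a)*(y+6))*8)) (SIMPLIFIABLE)
  at R: (((a+a)*(y+6))*8) (not simplifiable)
  at RL: ((a+a)*(y+6)) (not simplifiable)
  at RLL: (a+a) (not simplifiable)
  at RLR: (y+6) (not simplifiable)
Found simplifiable subexpr at path root: (1*(((a+a)*(y+6))*8))
One SIMPLIFY step would give: (((a+a)*(y+6))*8)
-> NOT in normal form.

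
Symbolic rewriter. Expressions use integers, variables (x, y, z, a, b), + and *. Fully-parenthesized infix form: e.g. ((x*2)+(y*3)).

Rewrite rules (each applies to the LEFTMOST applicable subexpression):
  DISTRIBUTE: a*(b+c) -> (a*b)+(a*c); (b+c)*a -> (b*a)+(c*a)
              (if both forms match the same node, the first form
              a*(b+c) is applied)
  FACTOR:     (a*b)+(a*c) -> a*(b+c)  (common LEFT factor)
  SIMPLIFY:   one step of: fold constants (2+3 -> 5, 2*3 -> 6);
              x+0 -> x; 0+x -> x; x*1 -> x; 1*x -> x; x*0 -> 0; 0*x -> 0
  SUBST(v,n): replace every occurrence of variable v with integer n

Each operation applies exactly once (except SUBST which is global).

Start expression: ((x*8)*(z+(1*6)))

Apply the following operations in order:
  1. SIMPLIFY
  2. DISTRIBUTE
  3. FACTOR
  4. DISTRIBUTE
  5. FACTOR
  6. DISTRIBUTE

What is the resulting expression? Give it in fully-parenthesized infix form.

Answer: (((x*8)*z)+((x*8)*6))

Derivation:
Start: ((x*8)*(z+(1*6)))
Apply SIMPLIFY at RR (target: (1*6)): ((x*8)*(z+(1*6))) -> ((x*8)*(z+6))
Apply DISTRIBUTE at root (target: ((x*8)*(z+6))): ((x*8)*(z+6)) -> (((x*8)*z)+((x*8)*6))
Apply FACTOR at root (target: (((x*8)*z)+((x*8)*6))): (((x*8)*z)+((x*8)*6)) -> ((x*8)*(z+6))
Apply DISTRIBUTE at root (target: ((x*8)*(z+6))): ((x*8)*(z+6)) -> (((x*8)*z)+((x*8)*6))
Apply FACTOR at root (target: (((x*8)*z)+((x*8)*6))): (((x*8)*z)+((x*8)*6)) -> ((x*8)*(z+6))
Apply DISTRIBUTE at root (target: ((x*8)*(z+6))): ((x*8)*(z+6)) -> (((x*8)*z)+((x*8)*6))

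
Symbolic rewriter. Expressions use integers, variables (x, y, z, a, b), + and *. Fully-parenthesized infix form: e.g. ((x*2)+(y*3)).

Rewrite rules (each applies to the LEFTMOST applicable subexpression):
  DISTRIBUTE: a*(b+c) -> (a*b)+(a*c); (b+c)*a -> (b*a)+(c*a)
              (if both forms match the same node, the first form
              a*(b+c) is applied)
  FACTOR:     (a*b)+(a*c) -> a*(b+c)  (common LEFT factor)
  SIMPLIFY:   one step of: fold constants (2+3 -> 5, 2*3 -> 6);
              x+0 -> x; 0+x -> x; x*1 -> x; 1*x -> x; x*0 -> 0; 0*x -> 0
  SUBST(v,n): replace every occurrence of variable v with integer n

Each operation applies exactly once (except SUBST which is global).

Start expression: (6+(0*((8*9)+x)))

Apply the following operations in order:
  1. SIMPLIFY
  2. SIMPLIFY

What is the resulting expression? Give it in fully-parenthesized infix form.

Start: (6+(0*((8*9)+x)))
Apply SIMPLIFY at R (target: (0*((8*9)+x))): (6+(0*((8*9)+x))) -> (6+0)
Apply SIMPLIFY at root (target: (6+0)): (6+0) -> 6

Answer: 6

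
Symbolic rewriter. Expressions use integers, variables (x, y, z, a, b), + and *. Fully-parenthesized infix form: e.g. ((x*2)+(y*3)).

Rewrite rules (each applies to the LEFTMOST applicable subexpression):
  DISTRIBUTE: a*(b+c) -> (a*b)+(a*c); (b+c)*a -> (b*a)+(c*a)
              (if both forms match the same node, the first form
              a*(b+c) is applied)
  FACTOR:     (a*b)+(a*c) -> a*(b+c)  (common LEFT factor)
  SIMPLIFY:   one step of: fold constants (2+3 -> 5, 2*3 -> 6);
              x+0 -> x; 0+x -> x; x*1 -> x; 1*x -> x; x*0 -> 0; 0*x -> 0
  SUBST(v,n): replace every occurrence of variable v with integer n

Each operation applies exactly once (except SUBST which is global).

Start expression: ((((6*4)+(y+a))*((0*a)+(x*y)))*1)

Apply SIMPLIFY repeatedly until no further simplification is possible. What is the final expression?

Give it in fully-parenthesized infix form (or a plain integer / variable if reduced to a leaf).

Start: ((((6*4)+(y+a))*((0*a)+(x*y)))*1)
Step 1: at root: ((((6*4)+(y+a))*((0*a)+(x*y)))*1) -> (((6*4)+(y+a))*((0*a)+(x*y))); overall: ((((6*4)+(y+a))*((0*a)+(x*y)))*1) -> (((6*4)+(y+a))*((0*a)+(x*y)))
Step 2: at LL: (6*4) -> 24; overall: (((6*4)+(y+a))*((0*a)+(x*y))) -> ((24+(y+a))*((0*a)+(x*y)))
Step 3: at RL: (0*a) -> 0; overall: ((24+(y+a))*((0*a)+(x*y))) -> ((24+(y+a))*(0+(x*y)))
Step 4: at R: (0+(x*y)) -> (x*y); overall: ((24+(y+a))*(0+(x*y))) -> ((24+(y+a))*(x*y))
Fixed point: ((24+(y+a))*(x*y))

Answer: ((24+(y+a))*(x*y))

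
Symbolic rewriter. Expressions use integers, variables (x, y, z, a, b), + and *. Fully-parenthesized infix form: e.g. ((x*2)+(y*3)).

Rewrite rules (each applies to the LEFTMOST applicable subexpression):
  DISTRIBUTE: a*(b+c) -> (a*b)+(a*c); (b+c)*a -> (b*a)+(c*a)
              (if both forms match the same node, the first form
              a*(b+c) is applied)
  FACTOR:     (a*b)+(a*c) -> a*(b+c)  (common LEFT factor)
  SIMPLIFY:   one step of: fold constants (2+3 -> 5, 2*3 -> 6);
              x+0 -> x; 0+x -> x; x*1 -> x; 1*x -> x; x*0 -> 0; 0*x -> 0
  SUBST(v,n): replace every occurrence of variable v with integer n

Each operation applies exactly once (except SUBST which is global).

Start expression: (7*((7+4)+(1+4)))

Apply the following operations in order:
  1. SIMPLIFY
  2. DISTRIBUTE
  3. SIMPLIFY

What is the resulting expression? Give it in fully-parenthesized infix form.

Start: (7*((7+4)+(1+4)))
Apply SIMPLIFY at RL (target: (7+4)): (7*((7+4)+(1+4))) -> (7*(11+(1+4)))
Apply DISTRIBUTE at root (target: (7*(11+(1+4)))): (7*(11+(1+4))) -> ((7*11)+(7*(1+4)))
Apply SIMPLIFY at L (target: (7*11)): ((7*11)+(7*(1+4))) -> (77+(7*(1+4)))

Answer: (77+(7*(1+4)))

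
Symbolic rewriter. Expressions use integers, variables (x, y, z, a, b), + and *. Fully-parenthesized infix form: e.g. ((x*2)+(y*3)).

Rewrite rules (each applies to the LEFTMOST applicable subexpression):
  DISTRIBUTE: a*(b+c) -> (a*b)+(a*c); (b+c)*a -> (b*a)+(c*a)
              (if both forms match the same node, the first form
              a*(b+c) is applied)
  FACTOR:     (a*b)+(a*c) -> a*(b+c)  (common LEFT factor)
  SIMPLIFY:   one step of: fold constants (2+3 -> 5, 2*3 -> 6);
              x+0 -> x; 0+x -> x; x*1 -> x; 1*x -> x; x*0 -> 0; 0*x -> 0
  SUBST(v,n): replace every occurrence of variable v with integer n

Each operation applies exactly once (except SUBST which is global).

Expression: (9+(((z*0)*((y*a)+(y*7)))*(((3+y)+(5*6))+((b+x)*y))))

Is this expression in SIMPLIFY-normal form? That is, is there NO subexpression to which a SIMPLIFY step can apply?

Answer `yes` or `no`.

Answer: no

Derivation:
Expression: (9+(((z*0)*((y*a)+(y*7)))*(((3+y)+(5*6))+((b+x)*y))))
Scanning for simplifiable subexpressions (pre-order)...
  at root: (9+(((z*0)*((y*a)+(y*7)))*(((3+y)+(5*6))+((b+x)*y)))) (not simplifiable)
  at R: (((z*0)*((y*a)+(y*7)))*(((3+y)+(5*6))+((b+x)*y))) (not simplifiable)
  at RL: ((z*0)*((y*a)+(y*7))) (not simplifiable)
  at RLL: (z*0) (SIMPLIFIABLE)
  at RLR: ((y*a)+(y*7)) (not simplifiable)
  at RLRL: (y*a) (not simplifiable)
  at RLRR: (y*7) (not simplifiable)
  at RR: (((3+y)+(5*6))+((b+x)*y)) (not simplifiable)
  at RRL: ((3+y)+(5*6)) (not simplifiable)
  at RRLL: (3+y) (not simplifiable)
  at RRLR: (5*6) (SIMPLIFIABLE)
  at RRR: ((b+x)*y) (not simplifiable)
  at RRRL: (b+x) (not simplifiable)
Found simplifiable subexpr at path RLL: (z*0)
One SIMPLIFY step would give: (9+((0*((y*a)+(y*7)))*(((3+y)+(5*6))+((b+x)*y))))
-> NOT in normal form.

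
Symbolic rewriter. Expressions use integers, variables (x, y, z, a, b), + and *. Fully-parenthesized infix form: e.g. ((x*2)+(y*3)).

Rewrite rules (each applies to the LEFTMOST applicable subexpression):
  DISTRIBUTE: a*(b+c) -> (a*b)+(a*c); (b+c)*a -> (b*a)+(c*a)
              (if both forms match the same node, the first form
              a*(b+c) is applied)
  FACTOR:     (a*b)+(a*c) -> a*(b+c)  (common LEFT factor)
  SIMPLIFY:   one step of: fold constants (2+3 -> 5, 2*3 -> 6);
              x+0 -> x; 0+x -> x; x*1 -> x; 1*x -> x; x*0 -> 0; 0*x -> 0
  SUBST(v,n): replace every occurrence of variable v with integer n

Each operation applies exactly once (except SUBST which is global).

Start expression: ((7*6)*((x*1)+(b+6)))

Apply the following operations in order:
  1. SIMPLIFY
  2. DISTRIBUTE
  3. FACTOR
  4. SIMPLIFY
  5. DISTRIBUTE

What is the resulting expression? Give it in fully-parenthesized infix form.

Start: ((7*6)*((x*1)+(b+6)))
Apply SIMPLIFY at L (target: (7*6)): ((7*6)*((x*1)+(b+6))) -> (42*((x*1)+(b+6)))
Apply DISTRIBUTE at root (target: (42*((x*1)+(b+6)))): (42*((x*1)+(b+6))) -> ((42*(x*1))+(42*(b+6)))
Apply FACTOR at root (target: ((42*(x*1))+(42*(b+6)))): ((42*(x*1))+(42*(b+6))) -> (42*((x*1)+(b+6)))
Apply SIMPLIFY at RL (target: (x*1)): (42*((x*1)+(b+6))) -> (42*(x+(b+6)))
Apply DISTRIBUTE at root (target: (42*(x+(b+6)))): (42*(x+(b+6))) -> ((42*x)+(42*(b+6)))

Answer: ((42*x)+(42*(b+6)))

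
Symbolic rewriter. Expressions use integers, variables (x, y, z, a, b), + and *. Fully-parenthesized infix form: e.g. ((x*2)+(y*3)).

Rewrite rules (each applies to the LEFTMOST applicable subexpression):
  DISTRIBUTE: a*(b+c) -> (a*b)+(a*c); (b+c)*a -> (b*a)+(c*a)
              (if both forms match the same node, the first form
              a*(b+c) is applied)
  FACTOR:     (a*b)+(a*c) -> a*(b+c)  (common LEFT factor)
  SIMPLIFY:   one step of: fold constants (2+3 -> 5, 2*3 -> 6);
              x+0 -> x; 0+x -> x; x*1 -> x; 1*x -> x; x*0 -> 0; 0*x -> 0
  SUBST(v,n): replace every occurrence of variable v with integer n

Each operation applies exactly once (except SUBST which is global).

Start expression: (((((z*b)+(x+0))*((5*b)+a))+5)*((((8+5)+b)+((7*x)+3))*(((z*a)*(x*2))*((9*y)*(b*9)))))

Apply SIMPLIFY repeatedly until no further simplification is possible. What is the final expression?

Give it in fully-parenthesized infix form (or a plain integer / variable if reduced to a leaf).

Answer: (((((z*b)+x)*((5*b)+a))+5)*(((13+b)+((7*x)+3))*(((z*a)*(x*2))*((9*y)*(b*9)))))

Derivation:
Start: (((((z*b)+(x+0))*((5*b)+a))+5)*((((8+5)+b)+((7*x)+3))*(((z*a)*(x*2))*((9*y)*(b*9)))))
Step 1: at LLLR: (x+0) -> x; overall: (((((z*b)+(x+0))*((5*b)+a))+5)*((((8+5)+b)+((7*x)+3))*(((z*a)*(x*2))*((9*y)*(b*9))))) -> (((((z*b)+x)*((5*b)+a))+5)*((((8+5)+b)+((7*x)+3))*(((z*a)*(x*2))*((9*y)*(b*9)))))
Step 2: at RLLL: (8+5) -> 13; overall: (((((z*b)+x)*((5*b)+a))+5)*((((8+5)+b)+((7*x)+3))*(((z*a)*(x*2))*((9*y)*(b*9))))) -> (((((z*b)+x)*((5*b)+a))+5)*(((13+b)+((7*x)+3))*(((z*a)*(x*2))*((9*y)*(b*9)))))
Fixed point: (((((z*b)+x)*((5*b)+a))+5)*(((13+b)+((7*x)+3))*(((z*a)*(x*2))*((9*y)*(b*9)))))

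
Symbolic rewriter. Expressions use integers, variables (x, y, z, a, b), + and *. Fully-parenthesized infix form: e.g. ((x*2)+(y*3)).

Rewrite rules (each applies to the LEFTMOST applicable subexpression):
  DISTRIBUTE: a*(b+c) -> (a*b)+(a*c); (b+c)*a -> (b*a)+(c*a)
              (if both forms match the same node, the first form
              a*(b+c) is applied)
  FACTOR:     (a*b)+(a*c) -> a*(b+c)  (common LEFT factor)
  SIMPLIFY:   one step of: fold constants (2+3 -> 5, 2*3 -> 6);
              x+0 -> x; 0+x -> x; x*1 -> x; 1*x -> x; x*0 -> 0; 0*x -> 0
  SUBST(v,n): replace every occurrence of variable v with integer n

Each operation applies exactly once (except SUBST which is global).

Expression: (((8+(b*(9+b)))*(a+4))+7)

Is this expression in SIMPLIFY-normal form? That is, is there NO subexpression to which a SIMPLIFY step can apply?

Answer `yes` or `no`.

Answer: yes

Derivation:
Expression: (((8+(b*(9+b)))*(a+4))+7)
Scanning for simplifiable subexpressions (pre-order)...
  at root: (((8+(b*(9+b)))*(a+4))+7) (not simplifiable)
  at L: ((8+(b*(9+b)))*(a+4)) (not simplifiable)
  at LL: (8+(b*(9+b))) (not simplifiable)
  at LLR: (b*(9+b)) (not simplifiable)
  at LLRR: (9+b) (not simplifiable)
  at LR: (a+4) (not simplifiable)
Result: no simplifiable subexpression found -> normal form.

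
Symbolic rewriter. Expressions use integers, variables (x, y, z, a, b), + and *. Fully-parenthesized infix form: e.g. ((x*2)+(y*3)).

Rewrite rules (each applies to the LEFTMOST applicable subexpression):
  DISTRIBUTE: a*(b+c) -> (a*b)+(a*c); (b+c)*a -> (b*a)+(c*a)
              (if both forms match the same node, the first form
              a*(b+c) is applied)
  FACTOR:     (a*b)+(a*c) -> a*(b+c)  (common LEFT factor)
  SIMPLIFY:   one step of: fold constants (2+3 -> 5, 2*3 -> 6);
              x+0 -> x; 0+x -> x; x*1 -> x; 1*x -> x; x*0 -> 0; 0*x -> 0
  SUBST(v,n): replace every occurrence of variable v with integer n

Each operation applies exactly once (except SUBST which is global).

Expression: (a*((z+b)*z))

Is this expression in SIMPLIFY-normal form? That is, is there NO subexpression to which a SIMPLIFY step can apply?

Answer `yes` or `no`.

Answer: yes

Derivation:
Expression: (a*((z+b)*z))
Scanning for simplifiable subexpressions (pre-order)...
  at root: (a*((z+b)*z)) (not simplifiable)
  at R: ((z+b)*z) (not simplifiable)
  at RL: (z+b) (not simplifiable)
Result: no simplifiable subexpression found -> normal form.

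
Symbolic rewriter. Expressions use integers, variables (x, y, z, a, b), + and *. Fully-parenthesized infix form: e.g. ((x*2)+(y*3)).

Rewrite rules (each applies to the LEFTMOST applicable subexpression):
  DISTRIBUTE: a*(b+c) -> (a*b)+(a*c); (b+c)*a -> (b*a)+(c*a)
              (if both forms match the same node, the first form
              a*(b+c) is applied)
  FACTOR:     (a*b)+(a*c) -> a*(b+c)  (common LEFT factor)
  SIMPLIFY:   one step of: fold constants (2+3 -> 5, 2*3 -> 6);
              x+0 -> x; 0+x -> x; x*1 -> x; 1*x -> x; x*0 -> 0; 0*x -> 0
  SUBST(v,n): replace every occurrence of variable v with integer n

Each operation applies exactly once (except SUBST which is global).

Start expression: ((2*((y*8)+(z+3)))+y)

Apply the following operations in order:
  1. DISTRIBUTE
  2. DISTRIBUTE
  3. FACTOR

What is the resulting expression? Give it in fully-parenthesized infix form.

Start: ((2*((y*8)+(z+3)))+y)
Apply DISTRIBUTE at L (target: (2*((y*8)+(z+3)))): ((2*((y*8)+(z+3)))+y) -> (((2*(y*8))+(2*(z+3)))+y)
Apply DISTRIBUTE at LR (target: (2*(z+3))): (((2*(y*8))+(2*(z+3)))+y) -> (((2*(y*8))+((2*z)+(2*3)))+y)
Apply FACTOR at LR (target: ((2*z)+(2*3))): (((2*(y*8))+((2*z)+(2*3)))+y) -> (((2*(y*8))+(2*(z+3)))+y)

Answer: (((2*(y*8))+(2*(z+3)))+y)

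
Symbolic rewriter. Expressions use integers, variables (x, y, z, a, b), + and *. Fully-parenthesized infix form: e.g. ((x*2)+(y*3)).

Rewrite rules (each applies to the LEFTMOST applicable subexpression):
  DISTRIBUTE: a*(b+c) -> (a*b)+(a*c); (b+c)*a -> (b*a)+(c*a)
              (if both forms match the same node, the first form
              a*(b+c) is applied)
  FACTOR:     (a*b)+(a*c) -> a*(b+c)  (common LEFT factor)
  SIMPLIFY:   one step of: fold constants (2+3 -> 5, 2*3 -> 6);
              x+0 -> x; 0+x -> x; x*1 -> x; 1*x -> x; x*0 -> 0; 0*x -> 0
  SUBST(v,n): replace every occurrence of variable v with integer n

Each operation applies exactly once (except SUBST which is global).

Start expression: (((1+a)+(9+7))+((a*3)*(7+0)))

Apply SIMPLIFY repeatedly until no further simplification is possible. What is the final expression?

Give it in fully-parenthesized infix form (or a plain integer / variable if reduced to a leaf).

Start: (((1+a)+(9+7))+((a*3)*(7+0)))
Step 1: at LR: (9+7) -> 16; overall: (((1+a)+(9+7))+((a*3)*(7+0))) -> (((1+a)+16)+((a*3)*(7+0)))
Step 2: at RR: (7+0) -> 7; overall: (((1+a)+16)+((a*3)*(7+0))) -> (((1+a)+16)+((a*3)*7))
Fixed point: (((1+a)+16)+((a*3)*7))

Answer: (((1+a)+16)+((a*3)*7))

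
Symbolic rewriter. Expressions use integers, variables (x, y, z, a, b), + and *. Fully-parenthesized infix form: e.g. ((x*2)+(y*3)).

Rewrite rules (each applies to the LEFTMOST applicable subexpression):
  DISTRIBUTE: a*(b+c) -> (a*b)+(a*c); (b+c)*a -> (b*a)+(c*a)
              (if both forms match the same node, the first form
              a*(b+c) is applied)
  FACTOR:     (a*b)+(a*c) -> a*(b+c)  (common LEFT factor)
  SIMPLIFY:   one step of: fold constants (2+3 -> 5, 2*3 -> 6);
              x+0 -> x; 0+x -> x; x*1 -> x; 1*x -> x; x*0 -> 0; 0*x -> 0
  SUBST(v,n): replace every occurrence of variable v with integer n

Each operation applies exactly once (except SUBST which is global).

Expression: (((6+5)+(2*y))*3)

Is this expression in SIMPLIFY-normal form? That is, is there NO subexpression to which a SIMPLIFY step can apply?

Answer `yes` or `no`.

Answer: no

Derivation:
Expression: (((6+5)+(2*y))*3)
Scanning for simplifiable subexpressions (pre-order)...
  at root: (((6+5)+(2*y))*3) (not simplifiable)
  at L: ((6+5)+(2*y)) (not simplifiable)
  at LL: (6+5) (SIMPLIFIABLE)
  at LR: (2*y) (not simplifiable)
Found simplifiable subexpr at path LL: (6+5)
One SIMPLIFY step would give: ((11+(2*y))*3)
-> NOT in normal form.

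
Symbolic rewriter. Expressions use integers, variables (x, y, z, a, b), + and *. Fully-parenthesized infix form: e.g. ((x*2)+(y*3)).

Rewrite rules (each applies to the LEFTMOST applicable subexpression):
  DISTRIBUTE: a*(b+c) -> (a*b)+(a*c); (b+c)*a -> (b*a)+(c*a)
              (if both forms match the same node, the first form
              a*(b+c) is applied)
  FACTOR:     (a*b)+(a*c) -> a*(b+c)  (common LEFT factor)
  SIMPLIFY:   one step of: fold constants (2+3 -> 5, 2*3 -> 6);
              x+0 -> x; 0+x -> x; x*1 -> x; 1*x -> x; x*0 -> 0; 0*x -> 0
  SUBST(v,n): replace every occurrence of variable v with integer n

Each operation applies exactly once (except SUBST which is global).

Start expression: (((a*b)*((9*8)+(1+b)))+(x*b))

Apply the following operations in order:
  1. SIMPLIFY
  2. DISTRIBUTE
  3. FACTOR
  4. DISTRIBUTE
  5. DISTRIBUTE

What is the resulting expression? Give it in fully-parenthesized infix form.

Start: (((a*b)*((9*8)+(1+b)))+(x*b))
Apply SIMPLIFY at LRL (target: (9*8)): (((a*b)*((9*8)+(1+b)))+(x*b)) -> (((a*b)*(72+(1+b)))+(x*b))
Apply DISTRIBUTE at L (target: ((a*b)*(72+(1+b)))): (((a*b)*(72+(1+b)))+(x*b)) -> ((((a*b)*72)+((a*b)*(1+b)))+(x*b))
Apply FACTOR at L (target: (((a*b)*72)+((a*b)*(1+b)))): ((((a*b)*72)+((a*b)*(1+b)))+(x*b)) -> (((a*b)*(72+(1+b)))+(x*b))
Apply DISTRIBUTE at L (target: ((a*b)*(72+(1+b)))): (((a*b)*(72+(1+b)))+(x*b)) -> ((((a*b)*72)+((a*b)*(1+b)))+(x*b))
Apply DISTRIBUTE at LR (target: ((a*b)*(1+b))): ((((a*b)*72)+((a*b)*(1+b)))+(x*b)) -> ((((a*b)*72)+(((a*b)*1)+((a*b)*b)))+(x*b))

Answer: ((((a*b)*72)+(((a*b)*1)+((a*b)*b)))+(x*b))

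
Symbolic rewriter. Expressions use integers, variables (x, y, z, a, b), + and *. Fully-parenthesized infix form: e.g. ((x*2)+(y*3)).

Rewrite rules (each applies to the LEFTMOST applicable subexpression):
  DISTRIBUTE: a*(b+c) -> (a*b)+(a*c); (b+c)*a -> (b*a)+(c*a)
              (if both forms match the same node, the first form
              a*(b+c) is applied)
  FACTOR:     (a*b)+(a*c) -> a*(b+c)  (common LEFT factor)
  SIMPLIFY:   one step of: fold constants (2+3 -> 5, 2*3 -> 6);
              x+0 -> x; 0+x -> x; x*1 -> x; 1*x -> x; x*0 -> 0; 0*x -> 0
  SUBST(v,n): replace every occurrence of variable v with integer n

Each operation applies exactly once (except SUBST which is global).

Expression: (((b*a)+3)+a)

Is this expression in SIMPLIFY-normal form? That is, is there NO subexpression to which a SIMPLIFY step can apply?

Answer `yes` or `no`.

Expression: (((b*a)+3)+a)
Scanning for simplifiable subexpressions (pre-order)...
  at root: (((b*a)+3)+a) (not simplifiable)
  at L: ((b*a)+3) (not simplifiable)
  at LL: (b*a) (not simplifiable)
Result: no simplifiable subexpression found -> normal form.

Answer: yes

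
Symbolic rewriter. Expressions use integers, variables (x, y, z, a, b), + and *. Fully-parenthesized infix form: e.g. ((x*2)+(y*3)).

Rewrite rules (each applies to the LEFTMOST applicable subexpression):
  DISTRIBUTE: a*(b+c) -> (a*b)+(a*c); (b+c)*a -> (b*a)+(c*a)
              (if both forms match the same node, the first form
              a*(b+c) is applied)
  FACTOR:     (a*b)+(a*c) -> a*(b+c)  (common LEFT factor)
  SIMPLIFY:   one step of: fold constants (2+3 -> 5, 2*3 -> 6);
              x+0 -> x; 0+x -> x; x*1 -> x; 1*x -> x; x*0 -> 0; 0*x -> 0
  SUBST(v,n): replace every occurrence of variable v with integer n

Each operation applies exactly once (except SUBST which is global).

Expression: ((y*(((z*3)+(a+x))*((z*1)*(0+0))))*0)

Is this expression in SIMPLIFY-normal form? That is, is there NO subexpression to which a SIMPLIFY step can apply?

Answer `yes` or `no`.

Answer: no

Derivation:
Expression: ((y*(((z*3)+(a+x))*((z*1)*(0+0))))*0)
Scanning for simplifiable subexpressions (pre-order)...
  at root: ((y*(((z*3)+(a+x))*((z*1)*(0+0))))*0) (SIMPLIFIABLE)
  at L: (y*(((z*3)+(a+x))*((z*1)*(0+0)))) (not simplifiable)
  at LR: (((z*3)+(a+x))*((z*1)*(0+0))) (not simplifiable)
  at LRL: ((z*3)+(a+x)) (not simplifiable)
  at LRLL: (z*3) (not simplifiable)
  at LRLR: (a+x) (not simplifiable)
  at LRR: ((z*1)*(0+0)) (not simplifiable)
  at LRRL: (z*1) (SIMPLIFIABLE)
  at LRRR: (0+0) (SIMPLIFIABLE)
Found simplifiable subexpr at path root: ((y*(((z*3)+(a+x))*((z*1)*(0+0))))*0)
One SIMPLIFY step would give: 0
-> NOT in normal form.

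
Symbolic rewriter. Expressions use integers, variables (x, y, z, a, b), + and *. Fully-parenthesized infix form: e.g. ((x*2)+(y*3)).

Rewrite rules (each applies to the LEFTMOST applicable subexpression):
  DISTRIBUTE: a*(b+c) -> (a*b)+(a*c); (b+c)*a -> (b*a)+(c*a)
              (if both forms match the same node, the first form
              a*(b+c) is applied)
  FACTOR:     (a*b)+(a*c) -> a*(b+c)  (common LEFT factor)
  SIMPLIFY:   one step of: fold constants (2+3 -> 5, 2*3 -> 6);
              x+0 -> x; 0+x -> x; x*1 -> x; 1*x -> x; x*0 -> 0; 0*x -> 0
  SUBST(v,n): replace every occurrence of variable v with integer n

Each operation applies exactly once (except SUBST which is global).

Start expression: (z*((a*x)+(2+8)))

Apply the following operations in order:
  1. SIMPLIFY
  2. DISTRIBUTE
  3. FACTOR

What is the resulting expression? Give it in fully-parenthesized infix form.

Start: (z*((a*x)+(2+8)))
Apply SIMPLIFY at RR (target: (2+8)): (z*((a*x)+(2+8))) -> (z*((a*x)+10))
Apply DISTRIBUTE at root (target: (z*((a*x)+10))): (z*((a*x)+10)) -> ((z*(a*x))+(z*10))
Apply FACTOR at root (target: ((z*(a*x))+(z*10))): ((z*(a*x))+(z*10)) -> (z*((a*x)+10))

Answer: (z*((a*x)+10))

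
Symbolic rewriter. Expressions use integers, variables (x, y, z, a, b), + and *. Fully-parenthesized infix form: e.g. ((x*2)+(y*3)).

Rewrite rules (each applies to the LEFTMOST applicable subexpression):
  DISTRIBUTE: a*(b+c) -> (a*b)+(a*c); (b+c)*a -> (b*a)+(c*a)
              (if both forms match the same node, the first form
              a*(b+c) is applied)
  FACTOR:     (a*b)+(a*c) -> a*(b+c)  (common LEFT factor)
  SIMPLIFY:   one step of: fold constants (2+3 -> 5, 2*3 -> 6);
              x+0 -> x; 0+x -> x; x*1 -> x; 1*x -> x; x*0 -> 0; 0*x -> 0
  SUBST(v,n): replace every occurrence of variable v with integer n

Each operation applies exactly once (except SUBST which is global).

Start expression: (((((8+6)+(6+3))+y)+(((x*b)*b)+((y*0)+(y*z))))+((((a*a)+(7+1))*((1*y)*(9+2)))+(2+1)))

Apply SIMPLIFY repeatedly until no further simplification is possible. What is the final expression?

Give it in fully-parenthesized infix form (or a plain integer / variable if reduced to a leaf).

Start: (((((8+6)+(6+3))+y)+(((x*b)*b)+((y*0)+(y*z))))+((((a*a)+(7+1))*((1*y)*(9+2)))+(2+1)))
Step 1: at LLLL: (8+6) -> 14; overall: (((((8+6)+(6+3))+y)+(((x*b)*b)+((y*0)+(y*z))))+((((a*a)+(7+1))*((1*y)*(9+2)))+(2+1))) -> ((((14+(6+3))+y)+(((x*b)*b)+((y*0)+(y*z))))+((((a*a)+(7+1))*((1*y)*(9+2)))+(2+1)))
Step 2: at LLLR: (6+3) -> 9; overall: ((((14+(6+3))+y)+(((x*b)*b)+((y*0)+(y*z))))+((((a*a)+(7+1))*((1*y)*(9+2)))+(2+1))) -> ((((14+9)+y)+(((x*b)*b)+((y*0)+(y*z))))+((((a*a)+(7+1))*((1*y)*(9+2)))+(2+1)))
Step 3: at LLL: (14+9) -> 23; overall: ((((14+9)+y)+(((x*b)*b)+((y*0)+(y*z))))+((((a*a)+(7+1))*((1*y)*(9+2)))+(2+1))) -> (((23+y)+(((x*b)*b)+((y*0)+(y*z))))+((((a*a)+(7+1))*((1*y)*(9+2)))+(2+1)))
Step 4: at LRRL: (y*0) -> 0; overall: (((23+y)+(((x*b)*b)+((y*0)+(y*z))))+((((a*a)+(7+1))*((1*y)*(9+2)))+(2+1))) -> (((23+y)+(((x*b)*b)+(0+(y*z))))+((((a*a)+(7+1))*((1*y)*(9+2)))+(2+1)))
Step 5: at LRR: (0+(y*z)) -> (y*z); overall: (((23+y)+(((x*b)*b)+(0+(y*z))))+((((a*a)+(7+1))*((1*y)*(9+2)))+(2+1))) -> (((23+y)+(((x*b)*b)+(y*z)))+((((a*a)+(7+1))*((1*y)*(9+2)))+(2+1)))
Step 6: at RLLR: (7+1) -> 8; overall: (((23+y)+(((x*b)*b)+(y*z)))+((((a*a)+(7+1))*((1*y)*(9+2)))+(2+1))) -> (((23+y)+(((x*b)*b)+(y*z)))+((((a*a)+8)*((1*y)*(9+2)))+(2+1)))
Step 7: at RLRL: (1*y) -> y; overall: (((23+y)+(((x*b)*b)+(y*z)))+((((a*a)+8)*((1*y)*(9+2)))+(2+1))) -> (((23+y)+(((x*b)*b)+(y*z)))+((((a*a)+8)*(y*(9+2)))+(2+1)))
Step 8: at RLRR: (9+2) -> 11; overall: (((23+y)+(((x*b)*b)+(y*z)))+((((a*a)+8)*(y*(9+2)))+(2+1))) -> (((23+y)+(((x*b)*b)+(y*z)))+((((a*a)+8)*(y*11))+(2+1)))
Step 9: at RR: (2+1) -> 3; overall: (((23+y)+(((x*b)*b)+(y*z)))+((((a*a)+8)*(y*11))+(2+1))) -> (((23+y)+(((x*b)*b)+(y*z)))+((((a*a)+8)*(y*11))+3))
Fixed point: (((23+y)+(((x*b)*b)+(y*z)))+((((a*a)+8)*(y*11))+3))

Answer: (((23+y)+(((x*b)*b)+(y*z)))+((((a*a)+8)*(y*11))+3))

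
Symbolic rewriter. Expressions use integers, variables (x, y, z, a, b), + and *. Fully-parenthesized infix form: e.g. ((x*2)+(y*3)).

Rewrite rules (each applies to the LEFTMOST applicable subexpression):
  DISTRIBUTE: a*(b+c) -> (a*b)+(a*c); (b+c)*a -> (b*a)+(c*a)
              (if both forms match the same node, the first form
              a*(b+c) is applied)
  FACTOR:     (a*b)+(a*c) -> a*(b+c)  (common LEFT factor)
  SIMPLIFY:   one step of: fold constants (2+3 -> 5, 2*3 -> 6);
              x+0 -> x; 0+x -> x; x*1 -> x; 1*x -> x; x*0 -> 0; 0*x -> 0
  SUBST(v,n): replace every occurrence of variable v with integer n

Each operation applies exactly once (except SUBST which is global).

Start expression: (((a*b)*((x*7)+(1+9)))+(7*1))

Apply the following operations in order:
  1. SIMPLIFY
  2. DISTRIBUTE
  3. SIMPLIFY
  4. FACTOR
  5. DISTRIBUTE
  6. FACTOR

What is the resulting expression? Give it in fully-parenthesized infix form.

Answer: (((a*b)*((x*7)+10))+7)

Derivation:
Start: (((a*b)*((x*7)+(1+9)))+(7*1))
Apply SIMPLIFY at LRR (target: (1+9)): (((a*b)*((x*7)+(1+9)))+(7*1)) -> (((a*b)*((x*7)+10))+(7*1))
Apply DISTRIBUTE at L (target: ((a*b)*((x*7)+10))): (((a*b)*((x*7)+10))+(7*1)) -> ((((a*b)*(x*7))+((a*b)*10))+(7*1))
Apply SIMPLIFY at R (target: (7*1)): ((((a*b)*(x*7))+((a*b)*10))+(7*1)) -> ((((a*b)*(x*7))+((a*b)*10))+7)
Apply FACTOR at L (target: (((a*b)*(x*7))+((a*b)*10))): ((((a*b)*(x*7))+((a*b)*10))+7) -> (((a*b)*((x*7)+10))+7)
Apply DISTRIBUTE at L (target: ((a*b)*((x*7)+10))): (((a*b)*((x*7)+10))+7) -> ((((a*b)*(x*7))+((a*b)*10))+7)
Apply FACTOR at L (target: (((a*b)*(x*7))+((a*b)*10))): ((((a*b)*(x*7))+((a*b)*10))+7) -> (((a*b)*((x*7)+10))+7)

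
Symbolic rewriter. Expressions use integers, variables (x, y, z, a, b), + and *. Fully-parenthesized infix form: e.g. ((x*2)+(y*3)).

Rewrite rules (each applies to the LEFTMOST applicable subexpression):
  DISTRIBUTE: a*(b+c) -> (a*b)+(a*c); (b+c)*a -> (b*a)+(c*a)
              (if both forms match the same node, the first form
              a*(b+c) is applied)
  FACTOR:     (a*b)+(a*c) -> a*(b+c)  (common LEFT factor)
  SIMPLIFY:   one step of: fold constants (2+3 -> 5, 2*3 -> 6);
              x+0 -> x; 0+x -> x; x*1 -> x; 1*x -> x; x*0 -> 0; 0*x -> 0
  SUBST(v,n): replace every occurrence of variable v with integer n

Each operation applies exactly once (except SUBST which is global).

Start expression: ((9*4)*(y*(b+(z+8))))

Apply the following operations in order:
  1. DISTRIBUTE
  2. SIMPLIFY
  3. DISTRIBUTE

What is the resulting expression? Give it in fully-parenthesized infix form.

Answer: ((36*(y*b))+(36*(y*(z+8))))

Derivation:
Start: ((9*4)*(y*(b+(z+8))))
Apply DISTRIBUTE at R (target: (y*(b+(z+8)))): ((9*4)*(y*(b+(z+8)))) -> ((9*4)*((y*b)+(y*(z+8))))
Apply SIMPLIFY at L (target: (9*4)): ((9*4)*((y*b)+(y*(z+8)))) -> (36*((y*b)+(y*(z+8))))
Apply DISTRIBUTE at root (target: (36*((y*b)+(y*(z+8))))): (36*((y*b)+(y*(z+8)))) -> ((36*(y*b))+(36*(y*(z+8))))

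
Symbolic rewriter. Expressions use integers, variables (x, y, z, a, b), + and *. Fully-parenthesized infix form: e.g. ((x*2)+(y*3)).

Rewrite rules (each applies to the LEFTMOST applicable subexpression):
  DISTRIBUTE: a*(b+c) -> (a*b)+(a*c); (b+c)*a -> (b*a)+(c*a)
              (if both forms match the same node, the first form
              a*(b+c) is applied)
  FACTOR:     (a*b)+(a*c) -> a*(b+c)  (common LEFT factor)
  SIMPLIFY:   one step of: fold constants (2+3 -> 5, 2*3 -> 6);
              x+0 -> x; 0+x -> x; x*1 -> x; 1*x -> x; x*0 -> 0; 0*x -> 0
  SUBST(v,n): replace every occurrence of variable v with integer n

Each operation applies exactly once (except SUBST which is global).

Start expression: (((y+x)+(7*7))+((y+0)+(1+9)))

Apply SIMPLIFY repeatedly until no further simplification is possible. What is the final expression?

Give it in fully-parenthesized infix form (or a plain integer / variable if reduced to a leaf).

Start: (((y+x)+(7*7))+((y+0)+(1+9)))
Step 1: at LR: (7*7) -> 49; overall: (((y+x)+(7*7))+((y+0)+(1+9))) -> (((y+x)+49)+((y+0)+(1+9)))
Step 2: at RL: (y+0) -> y; overall: (((y+x)+49)+((y+0)+(1+9))) -> (((y+x)+49)+(y+(1+9)))
Step 3: at RR: (1+9) -> 10; overall: (((y+x)+49)+(y+(1+9))) -> (((y+x)+49)+(y+10))
Fixed point: (((y+x)+49)+(y+10))

Answer: (((y+x)+49)+(y+10))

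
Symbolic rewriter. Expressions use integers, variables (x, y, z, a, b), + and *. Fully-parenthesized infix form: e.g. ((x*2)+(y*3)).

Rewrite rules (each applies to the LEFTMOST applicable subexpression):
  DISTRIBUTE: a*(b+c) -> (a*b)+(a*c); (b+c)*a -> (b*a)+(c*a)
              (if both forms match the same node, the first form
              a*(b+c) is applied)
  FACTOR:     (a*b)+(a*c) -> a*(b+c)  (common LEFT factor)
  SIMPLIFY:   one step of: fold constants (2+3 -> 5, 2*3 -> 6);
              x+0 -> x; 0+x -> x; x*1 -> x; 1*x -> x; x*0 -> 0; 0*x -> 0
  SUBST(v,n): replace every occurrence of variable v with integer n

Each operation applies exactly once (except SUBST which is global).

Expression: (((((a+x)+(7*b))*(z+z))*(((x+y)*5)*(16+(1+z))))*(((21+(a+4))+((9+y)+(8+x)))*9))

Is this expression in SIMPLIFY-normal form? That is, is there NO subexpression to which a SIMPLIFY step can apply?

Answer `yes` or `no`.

Expression: (((((a+x)+(7*b))*(z+z))*(((x+y)*5)*(16+(1+z))))*(((21+(a+4))+((9+y)+(8+x)))*9))
Scanning for simplifiable subexpressions (pre-order)...
  at root: (((((a+x)+(7*b))*(z+z))*(((x+y)*5)*(16+(1+z))))*(((21+(a+4))+((9+y)+(8+x)))*9)) (not simplifiable)
  at L: ((((a+x)+(7*b))*(z+z))*(((x+y)*5)*(16+(1+z)))) (not simplifiable)
  at LL: (((a+x)+(7*b))*(z+z)) (not simplifiable)
  at LLL: ((a+x)+(7*b)) (not simplifiable)
  at LLLL: (a+x) (not simplifiable)
  at LLLR: (7*b) (not simplifiable)
  at LLR: (z+z) (not simplifiable)
  at LR: (((x+y)*5)*(16+(1+z))) (not simplifiable)
  at LRL: ((x+y)*5) (not simplifiable)
  at LRLL: (x+y) (not simplifiable)
  at LRR: (16+(1+z)) (not simplifiable)
  at LRRR: (1+z) (not simplifiable)
  at R: (((21+(a+4))+((9+y)+(8+x)))*9) (not simplifiable)
  at RL: ((21+(a+4))+((9+y)+(8+x))) (not simplifiable)
  at RLL: (21+(a+4)) (not simplifiable)
  at RLLR: (a+4) (not simplifiable)
  at RLR: ((9+y)+(8+x)) (not simplifiable)
  at RLRL: (9+y) (not simplifiable)
  at RLRR: (8+x) (not simplifiable)
Result: no simplifiable subexpression found -> normal form.

Answer: yes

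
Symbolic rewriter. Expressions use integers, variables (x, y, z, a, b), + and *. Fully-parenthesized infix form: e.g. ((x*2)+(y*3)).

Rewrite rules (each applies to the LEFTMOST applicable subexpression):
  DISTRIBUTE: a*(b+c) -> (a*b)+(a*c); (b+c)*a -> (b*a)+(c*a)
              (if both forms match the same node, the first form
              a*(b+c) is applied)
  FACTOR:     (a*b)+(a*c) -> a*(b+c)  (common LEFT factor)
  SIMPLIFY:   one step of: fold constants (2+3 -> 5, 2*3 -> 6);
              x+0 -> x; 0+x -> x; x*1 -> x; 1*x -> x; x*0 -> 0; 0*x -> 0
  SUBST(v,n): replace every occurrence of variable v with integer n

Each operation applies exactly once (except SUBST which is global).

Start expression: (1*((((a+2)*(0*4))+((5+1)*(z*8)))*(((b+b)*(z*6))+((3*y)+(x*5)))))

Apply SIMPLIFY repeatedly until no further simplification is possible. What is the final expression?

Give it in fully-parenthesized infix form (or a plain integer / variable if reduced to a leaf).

Start: (1*((((a+2)*(0*4))+((5+1)*(z*8)))*(((b+b)*(z*6))+((3*y)+(x*5)))))
Step 1: at root: (1*((((a+2)*(0*4))+((5+1)*(z*8)))*(((b+b)*(z*6))+((3*y)+(x*5))))) -> ((((a+2)*(0*4))+((5+1)*(z*8)))*(((b+b)*(z*6))+((3*y)+(x*5)))); overall: (1*((((a+2)*(0*4))+((5+1)*(z*8)))*(((b+b)*(z*6))+((3*y)+(x*5))))) -> ((((a+2)*(0*4))+((5+1)*(z*8)))*(((b+b)*(z*6))+((3*y)+(x*5))))
Step 2: at LLR: (0*4) -> 0; overall: ((((a+2)*(0*4))+((5+1)*(z*8)))*(((b+b)*(z*6))+((3*y)+(x*5)))) -> ((((a+2)*0)+((5+1)*(z*8)))*(((b+b)*(z*6))+((3*y)+(x*5))))
Step 3: at LL: ((a+2)*0) -> 0; overall: ((((a+2)*0)+((5+1)*(z*8)))*(((b+b)*(z*6))+((3*y)+(x*5)))) -> ((0+((5+1)*(z*8)))*(((b+b)*(z*6))+((3*y)+(x*5))))
Step 4: at L: (0+((5+1)*(z*8))) -> ((5+1)*(z*8)); overall: ((0+((5+1)*(z*8)))*(((b+b)*(z*6))+((3*y)+(x*5)))) -> (((5+1)*(z*8))*(((b+b)*(z*6))+((3*y)+(x*5))))
Step 5: at LL: (5+1) -> 6; overall: (((5+1)*(z*8))*(((b+b)*(z*6))+((3*y)+(x*5)))) -> ((6*(z*8))*(((b+b)*(z*6))+((3*y)+(x*5))))
Fixed point: ((6*(z*8))*(((b+b)*(z*6))+((3*y)+(x*5))))

Answer: ((6*(z*8))*(((b+b)*(z*6))+((3*y)+(x*5))))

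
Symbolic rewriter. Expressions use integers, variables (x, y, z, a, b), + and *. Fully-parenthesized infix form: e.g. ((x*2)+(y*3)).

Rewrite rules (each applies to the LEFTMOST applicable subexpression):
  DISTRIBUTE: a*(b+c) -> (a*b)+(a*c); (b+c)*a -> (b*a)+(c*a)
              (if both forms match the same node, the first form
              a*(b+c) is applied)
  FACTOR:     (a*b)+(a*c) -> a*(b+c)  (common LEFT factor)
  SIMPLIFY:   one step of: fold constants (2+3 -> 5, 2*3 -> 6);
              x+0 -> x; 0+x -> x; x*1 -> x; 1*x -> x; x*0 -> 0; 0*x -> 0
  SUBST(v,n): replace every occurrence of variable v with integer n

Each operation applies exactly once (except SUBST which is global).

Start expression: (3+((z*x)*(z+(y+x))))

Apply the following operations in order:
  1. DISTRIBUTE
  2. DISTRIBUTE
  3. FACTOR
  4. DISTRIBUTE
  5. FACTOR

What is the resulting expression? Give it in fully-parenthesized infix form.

Start: (3+((z*x)*(z+(y+x))))
Apply DISTRIBUTE at R (target: ((z*x)*(z+(y+x)))): (3+((z*x)*(z+(y+x)))) -> (3+(((z*x)*z)+((z*x)*(y+x))))
Apply DISTRIBUTE at RR (target: ((z*x)*(y+x))): (3+(((z*x)*z)+((z*x)*(y+x)))) -> (3+(((z*x)*z)+(((z*x)*y)+((z*x)*x))))
Apply FACTOR at RR (target: (((z*x)*y)+((z*x)*x))): (3+(((z*x)*z)+(((z*x)*y)+((z*x)*x)))) -> (3+(((z*x)*z)+((z*x)*(y+x))))
Apply DISTRIBUTE at RR (target: ((z*x)*(y+x))): (3+(((z*x)*z)+((z*x)*(y+x)))) -> (3+(((z*x)*z)+(((z*x)*y)+((z*x)*x))))
Apply FACTOR at RR (target: (((z*x)*y)+((z*x)*x))): (3+(((z*x)*z)+(((z*x)*y)+((z*x)*x)))) -> (3+(((z*x)*z)+((z*x)*(y+x))))

Answer: (3+(((z*x)*z)+((z*x)*(y+x))))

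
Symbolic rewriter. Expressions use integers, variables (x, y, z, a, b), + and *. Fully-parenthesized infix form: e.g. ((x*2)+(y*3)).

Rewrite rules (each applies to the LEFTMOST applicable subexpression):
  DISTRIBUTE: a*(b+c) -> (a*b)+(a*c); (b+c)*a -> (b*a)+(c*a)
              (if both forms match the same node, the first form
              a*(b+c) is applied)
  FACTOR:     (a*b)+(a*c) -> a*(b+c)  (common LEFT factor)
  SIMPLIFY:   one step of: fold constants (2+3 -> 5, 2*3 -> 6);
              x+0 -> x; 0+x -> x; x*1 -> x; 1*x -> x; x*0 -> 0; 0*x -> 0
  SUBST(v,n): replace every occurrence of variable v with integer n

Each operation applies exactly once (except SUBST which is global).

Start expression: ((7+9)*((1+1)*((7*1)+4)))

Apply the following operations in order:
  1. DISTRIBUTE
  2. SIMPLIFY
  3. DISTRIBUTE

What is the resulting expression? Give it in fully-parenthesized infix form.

Start: ((7+9)*((1+1)*((7*1)+4)))
Apply DISTRIBUTE at root (target: ((7+9)*((1+1)*((7*1)+4)))): ((7+9)*((1+1)*((7*1)+4))) -> ((7*((1+1)*((7*1)+4)))+(9*((1+1)*((7*1)+4))))
Apply SIMPLIFY at LRL (target: (1+1)): ((7*((1+1)*((7*1)+4)))+(9*((1+1)*((7*1)+4)))) -> ((7*(2*((7*1)+4)))+(9*((1+1)*((7*1)+4))))
Apply DISTRIBUTE at LR (target: (2*((7*1)+4))): ((7*(2*((7*1)+4)))+(9*((1+1)*((7*1)+4)))) -> ((7*((2*(7*1))+(2*4)))+(9*((1+1)*((7*1)+4))))

Answer: ((7*((2*(7*1))+(2*4)))+(9*((1+1)*((7*1)+4))))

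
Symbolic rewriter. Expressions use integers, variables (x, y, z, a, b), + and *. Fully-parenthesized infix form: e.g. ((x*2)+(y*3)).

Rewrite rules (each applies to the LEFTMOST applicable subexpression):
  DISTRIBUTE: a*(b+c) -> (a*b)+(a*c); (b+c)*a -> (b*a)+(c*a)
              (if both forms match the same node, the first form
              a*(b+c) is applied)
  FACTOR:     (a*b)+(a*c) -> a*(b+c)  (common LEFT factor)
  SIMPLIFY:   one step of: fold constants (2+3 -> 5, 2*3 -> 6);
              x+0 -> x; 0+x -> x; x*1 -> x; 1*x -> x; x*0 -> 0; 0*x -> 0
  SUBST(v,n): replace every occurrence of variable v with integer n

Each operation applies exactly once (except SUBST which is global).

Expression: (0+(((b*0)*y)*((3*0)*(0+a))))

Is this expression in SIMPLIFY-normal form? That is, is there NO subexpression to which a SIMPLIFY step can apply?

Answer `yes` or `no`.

Expression: (0+(((b*0)*y)*((3*0)*(0+a))))
Scanning for simplifiable subexpressions (pre-order)...
  at root: (0+(((b*0)*y)*((3*0)*(0+a)))) (SIMPLIFIABLE)
  at R: (((b*0)*y)*((3*0)*(0+a))) (not simplifiable)
  at RL: ((b*0)*y) (not simplifiable)
  at RLL: (b*0) (SIMPLIFIABLE)
  at RR: ((3*0)*(0+a)) (not simplifiable)
  at RRL: (3*0) (SIMPLIFIABLE)
  at RRR: (0+a) (SIMPLIFIABLE)
Found simplifiable subexpr at path root: (0+(((b*0)*y)*((3*0)*(0+a))))
One SIMPLIFY step would give: (((b*0)*y)*((3*0)*(0+a)))
-> NOT in normal form.

Answer: no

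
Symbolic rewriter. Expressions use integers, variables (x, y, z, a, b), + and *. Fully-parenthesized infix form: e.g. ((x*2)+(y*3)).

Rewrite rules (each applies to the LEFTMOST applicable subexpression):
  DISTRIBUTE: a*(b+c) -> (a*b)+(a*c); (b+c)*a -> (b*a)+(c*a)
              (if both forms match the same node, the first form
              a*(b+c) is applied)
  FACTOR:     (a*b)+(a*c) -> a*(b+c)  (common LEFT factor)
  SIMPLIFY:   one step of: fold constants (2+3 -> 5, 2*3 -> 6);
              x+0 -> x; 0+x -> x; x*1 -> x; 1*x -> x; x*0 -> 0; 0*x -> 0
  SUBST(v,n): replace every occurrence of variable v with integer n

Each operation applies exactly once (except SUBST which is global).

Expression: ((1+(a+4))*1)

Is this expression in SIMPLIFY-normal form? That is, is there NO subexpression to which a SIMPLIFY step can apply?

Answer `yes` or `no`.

Answer: no

Derivation:
Expression: ((1+(a+4))*1)
Scanning for simplifiable subexpressions (pre-order)...
  at root: ((1+(a+4))*1) (SIMPLIFIABLE)
  at L: (1+(a+4)) (not simplifiable)
  at LR: (a+4) (not simplifiable)
Found simplifiable subexpr at path root: ((1+(a+4))*1)
One SIMPLIFY step would give: (1+(a+4))
-> NOT in normal form.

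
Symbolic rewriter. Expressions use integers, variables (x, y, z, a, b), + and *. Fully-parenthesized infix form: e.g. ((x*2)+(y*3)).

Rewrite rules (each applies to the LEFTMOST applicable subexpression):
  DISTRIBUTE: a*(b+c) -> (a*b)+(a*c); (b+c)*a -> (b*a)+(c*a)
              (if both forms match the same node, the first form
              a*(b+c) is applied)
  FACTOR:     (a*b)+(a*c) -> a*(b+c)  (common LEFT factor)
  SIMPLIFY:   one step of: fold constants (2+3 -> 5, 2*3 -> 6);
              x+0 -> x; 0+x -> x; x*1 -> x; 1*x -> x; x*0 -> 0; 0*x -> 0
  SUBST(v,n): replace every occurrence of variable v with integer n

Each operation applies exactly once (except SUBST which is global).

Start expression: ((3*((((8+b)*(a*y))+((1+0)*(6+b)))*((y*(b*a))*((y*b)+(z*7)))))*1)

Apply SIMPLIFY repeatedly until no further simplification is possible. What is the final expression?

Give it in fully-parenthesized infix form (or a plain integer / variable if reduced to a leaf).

Start: ((3*((((8+b)*(a*y))+((1+0)*(6+b)))*((y*(b*a))*((y*b)+(z*7)))))*1)
Step 1: at root: ((3*((((8+b)*(a*y))+((1+0)*(6+b)))*((y*(b*a))*((y*b)+(z*7)))))*1) -> (3*((((8+b)*(a*y))+((1+0)*(6+b)))*((y*(b*a))*((y*b)+(z*7))))); overall: ((3*((((8+b)*(a*y))+((1+0)*(6+b)))*((y*(b*a))*((y*b)+(z*7)))))*1) -> (3*((((8+b)*(a*y))+((1+0)*(6+b)))*((y*(b*a))*((y*b)+(z*7)))))
Step 2: at RLRL: (1+0) -> 1; overall: (3*((((8+b)*(a*y))+((1+0)*(6+b)))*((y*(b*a))*((y*b)+(z*7))))) -> (3*((((8+b)*(a*y))+(1*(6+b)))*((y*(b*a))*((y*b)+(z*7)))))
Step 3: at RLR: (1*(6+b)) -> (6+b); overall: (3*((((8+b)*(a*y))+(1*(6+b)))*((y*(b*a))*((y*b)+(z*7))))) -> (3*((((8+b)*(a*y))+(6+b))*((y*(b*a))*((y*b)+(z*7)))))
Fixed point: (3*((((8+b)*(a*y))+(6+b))*((y*(b*a))*((y*b)+(z*7)))))

Answer: (3*((((8+b)*(a*y))+(6+b))*((y*(b*a))*((y*b)+(z*7)))))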